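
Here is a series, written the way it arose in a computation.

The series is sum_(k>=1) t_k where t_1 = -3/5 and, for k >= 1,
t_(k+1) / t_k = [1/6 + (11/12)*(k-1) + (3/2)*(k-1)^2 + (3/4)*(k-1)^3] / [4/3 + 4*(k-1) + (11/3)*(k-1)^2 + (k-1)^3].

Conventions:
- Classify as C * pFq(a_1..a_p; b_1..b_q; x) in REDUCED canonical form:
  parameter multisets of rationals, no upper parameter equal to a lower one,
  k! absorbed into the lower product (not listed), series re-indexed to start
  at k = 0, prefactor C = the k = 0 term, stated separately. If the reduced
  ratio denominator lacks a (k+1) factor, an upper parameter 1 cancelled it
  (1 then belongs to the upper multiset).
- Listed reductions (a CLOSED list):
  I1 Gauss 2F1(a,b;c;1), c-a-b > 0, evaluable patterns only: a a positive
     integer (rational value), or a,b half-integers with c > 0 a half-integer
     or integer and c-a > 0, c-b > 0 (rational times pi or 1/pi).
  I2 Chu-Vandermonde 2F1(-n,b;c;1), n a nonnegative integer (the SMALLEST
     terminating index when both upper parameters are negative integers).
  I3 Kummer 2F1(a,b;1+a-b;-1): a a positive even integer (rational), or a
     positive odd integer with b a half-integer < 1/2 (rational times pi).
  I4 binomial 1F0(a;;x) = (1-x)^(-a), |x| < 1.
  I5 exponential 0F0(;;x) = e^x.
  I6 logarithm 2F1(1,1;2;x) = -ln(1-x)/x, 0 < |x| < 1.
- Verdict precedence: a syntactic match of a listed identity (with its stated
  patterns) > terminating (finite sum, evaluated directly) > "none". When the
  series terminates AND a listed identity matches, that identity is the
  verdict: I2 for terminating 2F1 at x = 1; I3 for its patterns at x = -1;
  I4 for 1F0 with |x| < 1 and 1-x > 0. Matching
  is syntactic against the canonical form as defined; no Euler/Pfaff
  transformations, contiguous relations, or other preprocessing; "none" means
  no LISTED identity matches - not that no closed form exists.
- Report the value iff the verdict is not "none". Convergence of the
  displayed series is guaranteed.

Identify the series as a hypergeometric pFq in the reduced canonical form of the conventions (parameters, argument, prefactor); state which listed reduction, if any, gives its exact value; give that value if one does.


This is -3/5 * 2F1(1/3, 1; 2; 3/4) in reduced canonical form. Verdict: none. No listed pattern accepts 2F1(1/3, 1; 2; 3/4).

The tell: t_0 = -3/5 here, and cancel k + 2/3 from the displayed ratio first; then C = -3/5.
Term ratio: r(k) = (3/4) * (k+1/3) (k+1) / [(k+2) (k+1)] - rational in k. x = (3/4); t_0 = -3/5; negate the roots.


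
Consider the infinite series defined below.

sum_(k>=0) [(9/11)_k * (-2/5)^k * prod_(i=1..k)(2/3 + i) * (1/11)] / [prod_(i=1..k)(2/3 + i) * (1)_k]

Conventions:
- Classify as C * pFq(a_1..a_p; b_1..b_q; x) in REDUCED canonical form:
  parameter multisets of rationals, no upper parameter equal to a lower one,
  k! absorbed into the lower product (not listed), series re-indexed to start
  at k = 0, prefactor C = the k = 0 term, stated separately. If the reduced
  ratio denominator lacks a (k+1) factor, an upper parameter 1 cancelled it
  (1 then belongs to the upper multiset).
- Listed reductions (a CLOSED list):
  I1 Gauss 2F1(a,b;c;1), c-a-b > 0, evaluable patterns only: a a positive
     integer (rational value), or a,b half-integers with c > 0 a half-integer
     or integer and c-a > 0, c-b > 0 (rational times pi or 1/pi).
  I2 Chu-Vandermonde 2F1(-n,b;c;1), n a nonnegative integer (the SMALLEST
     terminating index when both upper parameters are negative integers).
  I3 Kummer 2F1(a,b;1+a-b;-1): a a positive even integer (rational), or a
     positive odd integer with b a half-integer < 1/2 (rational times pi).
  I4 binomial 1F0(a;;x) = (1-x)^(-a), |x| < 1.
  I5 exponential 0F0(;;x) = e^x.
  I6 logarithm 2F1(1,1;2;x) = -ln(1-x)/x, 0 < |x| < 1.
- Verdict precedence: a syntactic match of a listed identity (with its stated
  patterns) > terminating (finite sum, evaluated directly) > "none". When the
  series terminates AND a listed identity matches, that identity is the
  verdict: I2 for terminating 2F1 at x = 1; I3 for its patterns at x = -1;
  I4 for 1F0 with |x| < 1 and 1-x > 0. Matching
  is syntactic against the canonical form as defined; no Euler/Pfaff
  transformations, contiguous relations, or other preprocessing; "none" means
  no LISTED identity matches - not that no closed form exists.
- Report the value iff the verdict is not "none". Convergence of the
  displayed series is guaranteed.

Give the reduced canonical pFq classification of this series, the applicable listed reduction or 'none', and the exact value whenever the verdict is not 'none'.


Key observation: from the first term 1/11: (1)_k (C = 1/11) is k! itself.
Step ratio: r(k) = (-2/5) * (k+9/11) / [(k+1)] - rational in k, leading ratio (-2/5); with t_0 = 1/11, classification follows.

At argument -2/5: a 1F0 with upper {9/11}, lower {-}, scaled by C = 1/11. Verdict: this is the binomial series (I4) (the 1F0 binomial series: exponent -9/11, x = -2/5). Sum: (1/11) * (7/5)^(-9/11).


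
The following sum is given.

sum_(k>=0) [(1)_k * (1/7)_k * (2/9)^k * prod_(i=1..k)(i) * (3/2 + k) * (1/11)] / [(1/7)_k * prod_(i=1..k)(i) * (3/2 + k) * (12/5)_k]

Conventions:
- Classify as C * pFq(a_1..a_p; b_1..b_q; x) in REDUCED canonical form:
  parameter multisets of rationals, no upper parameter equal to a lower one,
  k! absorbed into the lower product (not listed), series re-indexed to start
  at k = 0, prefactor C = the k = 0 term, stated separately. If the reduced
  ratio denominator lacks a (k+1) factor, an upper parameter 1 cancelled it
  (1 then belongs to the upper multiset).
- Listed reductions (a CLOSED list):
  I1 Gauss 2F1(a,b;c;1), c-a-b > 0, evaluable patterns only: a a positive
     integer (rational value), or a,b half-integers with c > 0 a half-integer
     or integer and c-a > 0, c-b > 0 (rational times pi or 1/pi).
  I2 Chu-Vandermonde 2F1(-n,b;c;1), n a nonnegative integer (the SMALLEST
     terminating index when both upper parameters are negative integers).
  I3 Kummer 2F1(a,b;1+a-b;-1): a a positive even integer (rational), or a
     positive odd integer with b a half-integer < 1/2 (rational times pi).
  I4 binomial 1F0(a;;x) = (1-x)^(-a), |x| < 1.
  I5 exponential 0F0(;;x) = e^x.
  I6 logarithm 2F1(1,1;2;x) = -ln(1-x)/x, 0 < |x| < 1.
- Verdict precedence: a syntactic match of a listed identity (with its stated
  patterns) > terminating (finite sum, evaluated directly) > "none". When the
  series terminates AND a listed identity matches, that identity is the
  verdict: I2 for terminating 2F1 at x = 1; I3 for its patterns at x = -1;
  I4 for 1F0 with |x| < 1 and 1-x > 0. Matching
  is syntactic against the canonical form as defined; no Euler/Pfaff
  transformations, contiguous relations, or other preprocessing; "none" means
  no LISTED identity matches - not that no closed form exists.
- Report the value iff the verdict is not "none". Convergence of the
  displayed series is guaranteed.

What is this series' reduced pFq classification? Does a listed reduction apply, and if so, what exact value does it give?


Key step: with t_0 = 1/11, the product of the first k integers (prefactor 1/11) is k!.
Consecutive-term ratio: r(k) = (2/9) * (k+1) (k+1) / [(k+12/5) (k+1)] - rational in k, leading ratio (2/9); with t_0 = 1/11, classification follows.

Prefactor 1/11, argument 2/9: 2F1 with upper {1, 1} over lower {12/5}. Verdict: none here - no I1-I6 shape fits x = 2/9 with lower {12/5}.


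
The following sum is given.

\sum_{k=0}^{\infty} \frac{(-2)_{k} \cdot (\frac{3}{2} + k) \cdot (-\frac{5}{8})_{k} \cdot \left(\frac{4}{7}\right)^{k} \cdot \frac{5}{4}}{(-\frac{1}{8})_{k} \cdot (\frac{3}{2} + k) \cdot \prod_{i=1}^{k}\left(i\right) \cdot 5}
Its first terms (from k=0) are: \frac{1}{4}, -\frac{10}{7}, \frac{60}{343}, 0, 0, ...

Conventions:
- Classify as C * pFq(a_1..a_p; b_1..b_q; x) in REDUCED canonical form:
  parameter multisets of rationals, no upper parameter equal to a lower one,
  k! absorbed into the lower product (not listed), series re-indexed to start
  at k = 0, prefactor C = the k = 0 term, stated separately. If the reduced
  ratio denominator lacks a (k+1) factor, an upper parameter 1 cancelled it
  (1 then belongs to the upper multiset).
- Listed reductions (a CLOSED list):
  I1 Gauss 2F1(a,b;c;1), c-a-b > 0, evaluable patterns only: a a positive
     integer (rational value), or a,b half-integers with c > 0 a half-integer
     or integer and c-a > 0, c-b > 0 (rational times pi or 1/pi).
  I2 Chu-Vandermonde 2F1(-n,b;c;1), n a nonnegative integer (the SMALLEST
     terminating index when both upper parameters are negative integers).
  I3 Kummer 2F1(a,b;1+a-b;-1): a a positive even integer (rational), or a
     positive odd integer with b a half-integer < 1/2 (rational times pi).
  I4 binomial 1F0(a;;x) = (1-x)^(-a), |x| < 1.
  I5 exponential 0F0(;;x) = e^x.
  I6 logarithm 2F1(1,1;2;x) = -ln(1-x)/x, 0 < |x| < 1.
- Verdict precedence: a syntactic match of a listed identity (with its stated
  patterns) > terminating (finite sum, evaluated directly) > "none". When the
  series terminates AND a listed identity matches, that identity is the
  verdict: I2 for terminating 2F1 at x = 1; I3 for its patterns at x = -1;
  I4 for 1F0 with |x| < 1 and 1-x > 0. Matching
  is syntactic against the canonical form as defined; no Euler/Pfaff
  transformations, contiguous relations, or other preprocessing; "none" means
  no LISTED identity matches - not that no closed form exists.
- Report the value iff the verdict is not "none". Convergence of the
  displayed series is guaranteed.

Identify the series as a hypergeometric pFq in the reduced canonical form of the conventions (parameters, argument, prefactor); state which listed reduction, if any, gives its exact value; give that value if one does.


Key step: from the first term \frac{1}{4}: the factor k + 3/2 cancels (top and bottom), leaving C = 1/4, x = 4/7.
Ratio: r(k) = \frac{4}{7} * (k-2) (k-\frac{5}{8}) / [(k-\frac{1}{8}) (k+1)] - rational; roots negated = parameters, x = \frac{4}{7}, C = \frac{1}{4}.

With C = \frac{1}{4}: the canonical form is 2F1(-2, -\frac{5}{8}; -\frac{1}{8}; \frac{4}{7}). Verdict: terminating at k = 2: the factor (-2)_k kills every later term; summing the 3 survivors is exact. Value: -\frac{1377}{1372}.


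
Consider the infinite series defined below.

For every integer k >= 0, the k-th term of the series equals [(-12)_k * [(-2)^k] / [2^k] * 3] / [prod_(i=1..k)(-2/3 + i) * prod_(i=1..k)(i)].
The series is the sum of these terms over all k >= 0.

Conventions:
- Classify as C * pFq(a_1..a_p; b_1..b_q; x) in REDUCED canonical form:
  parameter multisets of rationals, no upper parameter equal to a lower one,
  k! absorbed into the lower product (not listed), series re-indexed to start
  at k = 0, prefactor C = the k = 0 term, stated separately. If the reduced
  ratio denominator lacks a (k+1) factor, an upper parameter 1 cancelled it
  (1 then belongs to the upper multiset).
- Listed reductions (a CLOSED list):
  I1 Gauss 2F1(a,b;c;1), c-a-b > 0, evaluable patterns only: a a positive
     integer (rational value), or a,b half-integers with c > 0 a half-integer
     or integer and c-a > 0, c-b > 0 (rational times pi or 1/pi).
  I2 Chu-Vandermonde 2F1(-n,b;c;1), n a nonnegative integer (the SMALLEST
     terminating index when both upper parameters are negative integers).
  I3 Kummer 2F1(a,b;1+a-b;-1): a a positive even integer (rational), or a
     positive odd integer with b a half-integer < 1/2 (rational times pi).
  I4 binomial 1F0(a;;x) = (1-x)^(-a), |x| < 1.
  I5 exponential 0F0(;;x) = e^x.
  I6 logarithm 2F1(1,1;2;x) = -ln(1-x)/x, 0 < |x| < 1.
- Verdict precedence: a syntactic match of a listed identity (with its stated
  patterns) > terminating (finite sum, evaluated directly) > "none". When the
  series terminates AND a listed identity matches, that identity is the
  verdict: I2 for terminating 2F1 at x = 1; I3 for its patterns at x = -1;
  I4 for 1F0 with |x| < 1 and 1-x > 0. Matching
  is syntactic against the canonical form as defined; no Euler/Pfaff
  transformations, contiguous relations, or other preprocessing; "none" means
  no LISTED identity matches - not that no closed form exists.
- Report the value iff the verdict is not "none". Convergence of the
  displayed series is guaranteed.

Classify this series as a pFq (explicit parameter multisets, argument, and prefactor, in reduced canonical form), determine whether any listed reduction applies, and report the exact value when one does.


The series (x = -1) is 1F1: upper {-12}, lower {1/3}, prefactor 3. Verdict: terminating. With -12 upstairs the series is a 13-term polynomial sum; evaluated term by term. Hence: 32706540507394119/17961239296000.

Structural cue: from the first term 3: the product of the first k integers (prefactor 3) is k!.
Consecutive-term ratio: r(k) = (-1) * (k-12) / [(k+1/3) (k+1)] - rational; roots negated = parameters, x = (-1), C = 3.


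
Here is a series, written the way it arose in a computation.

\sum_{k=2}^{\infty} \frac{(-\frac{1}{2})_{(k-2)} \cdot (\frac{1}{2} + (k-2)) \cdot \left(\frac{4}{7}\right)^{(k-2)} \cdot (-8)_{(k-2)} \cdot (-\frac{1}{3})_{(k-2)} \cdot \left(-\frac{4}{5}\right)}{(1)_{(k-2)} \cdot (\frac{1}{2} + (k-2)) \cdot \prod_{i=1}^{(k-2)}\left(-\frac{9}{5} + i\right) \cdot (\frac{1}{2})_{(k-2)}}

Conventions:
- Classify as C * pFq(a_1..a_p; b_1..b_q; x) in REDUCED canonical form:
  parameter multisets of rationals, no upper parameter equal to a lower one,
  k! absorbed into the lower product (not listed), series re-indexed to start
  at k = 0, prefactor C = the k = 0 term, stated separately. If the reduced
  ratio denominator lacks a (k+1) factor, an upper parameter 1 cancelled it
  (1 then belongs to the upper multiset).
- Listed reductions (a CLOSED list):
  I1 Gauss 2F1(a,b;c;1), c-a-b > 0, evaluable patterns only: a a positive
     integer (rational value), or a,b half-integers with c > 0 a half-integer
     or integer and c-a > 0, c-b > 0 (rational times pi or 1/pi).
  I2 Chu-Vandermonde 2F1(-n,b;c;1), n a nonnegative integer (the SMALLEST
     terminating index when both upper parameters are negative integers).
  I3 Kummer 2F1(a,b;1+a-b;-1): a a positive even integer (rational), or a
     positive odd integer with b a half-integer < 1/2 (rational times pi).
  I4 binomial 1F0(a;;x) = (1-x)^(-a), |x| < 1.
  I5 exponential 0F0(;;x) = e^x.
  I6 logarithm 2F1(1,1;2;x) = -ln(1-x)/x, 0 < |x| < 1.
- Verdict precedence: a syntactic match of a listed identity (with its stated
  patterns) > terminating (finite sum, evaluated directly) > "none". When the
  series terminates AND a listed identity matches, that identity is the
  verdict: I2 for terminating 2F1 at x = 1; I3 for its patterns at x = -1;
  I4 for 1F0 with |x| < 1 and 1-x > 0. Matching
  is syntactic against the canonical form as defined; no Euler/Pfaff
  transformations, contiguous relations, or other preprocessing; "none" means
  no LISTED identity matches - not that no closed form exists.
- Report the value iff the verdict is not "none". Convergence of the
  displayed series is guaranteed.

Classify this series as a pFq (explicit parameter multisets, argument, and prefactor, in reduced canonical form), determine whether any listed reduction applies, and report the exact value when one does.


At argument \frac{4}{7}: a 3F2 with upper {-8, -\frac{1}{2}, -\frac{1}{3}}, lower {-\frac{4}{5}, \frac{1}{2}}, scaled by C = -\frac{4}{5}. Verdict: terminating - upper -8 stops the sum at k = 8; the 9 terms are added exactly. Exact value: -\frac{21381427015155412}{26750784625957665}.

Key observation: with t_0 = -\frac{4}{5}, the lower running product (C = -4/5, x = 4/7) is a rising factorial.
Term ratio: r(k) = \frac{4}{7} * (k-8) (k-\frac{1}{2}) (k-\frac{1}{3}) / [(k-\frac{4}{5}) (k+\frac{1}{2}) (k+1)] - rational; roots negated = parameters, x = \frac{4}{7}, C = -\frac{4}{5}.


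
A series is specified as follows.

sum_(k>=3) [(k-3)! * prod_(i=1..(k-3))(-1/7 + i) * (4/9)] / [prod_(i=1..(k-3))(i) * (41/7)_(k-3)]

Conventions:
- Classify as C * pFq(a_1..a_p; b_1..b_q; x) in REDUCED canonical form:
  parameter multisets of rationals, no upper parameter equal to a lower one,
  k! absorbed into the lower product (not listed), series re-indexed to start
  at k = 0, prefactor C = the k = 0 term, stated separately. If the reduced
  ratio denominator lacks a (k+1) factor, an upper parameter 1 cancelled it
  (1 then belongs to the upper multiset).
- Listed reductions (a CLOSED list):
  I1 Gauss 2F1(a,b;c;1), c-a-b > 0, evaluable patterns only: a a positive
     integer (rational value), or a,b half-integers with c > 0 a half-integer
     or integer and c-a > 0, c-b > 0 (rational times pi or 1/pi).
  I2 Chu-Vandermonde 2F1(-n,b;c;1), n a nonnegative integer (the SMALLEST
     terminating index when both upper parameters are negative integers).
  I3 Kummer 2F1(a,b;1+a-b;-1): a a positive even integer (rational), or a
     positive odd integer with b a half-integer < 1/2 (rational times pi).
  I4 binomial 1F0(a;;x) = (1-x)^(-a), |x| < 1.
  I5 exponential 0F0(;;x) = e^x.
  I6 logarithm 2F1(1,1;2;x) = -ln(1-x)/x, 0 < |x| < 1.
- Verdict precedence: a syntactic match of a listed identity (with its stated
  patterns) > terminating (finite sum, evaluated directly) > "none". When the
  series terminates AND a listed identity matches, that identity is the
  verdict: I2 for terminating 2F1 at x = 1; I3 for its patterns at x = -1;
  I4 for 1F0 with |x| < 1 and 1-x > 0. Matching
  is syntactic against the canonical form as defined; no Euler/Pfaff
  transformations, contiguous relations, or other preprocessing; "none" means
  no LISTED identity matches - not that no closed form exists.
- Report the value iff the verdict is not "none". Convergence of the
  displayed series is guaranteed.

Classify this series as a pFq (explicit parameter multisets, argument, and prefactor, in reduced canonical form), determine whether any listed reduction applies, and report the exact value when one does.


This is 4/9 * 2F1(6/7, 1; 41/7; 1) in reduced canonical form. Verdict: this is Gauss's theorem (I1) (x = 1: the Gamma ratio telescopes since c-a-b = 4 > 0 and a = 1 in Z>0). Exact value: 34/63.

Structural cue: from the first term 4/9: the factorial ratio (C = 4/9, x = 1) (k+a-1)!/(a-1)! is a rising factorial (a)_k.
Adjacent-term ratio: r(k) = 1 * (k+6/7) (k+1) / [(k+41/7) (k+1)] - rational in k, leading ratio 1; with t_0 = 4/9, classification follows.


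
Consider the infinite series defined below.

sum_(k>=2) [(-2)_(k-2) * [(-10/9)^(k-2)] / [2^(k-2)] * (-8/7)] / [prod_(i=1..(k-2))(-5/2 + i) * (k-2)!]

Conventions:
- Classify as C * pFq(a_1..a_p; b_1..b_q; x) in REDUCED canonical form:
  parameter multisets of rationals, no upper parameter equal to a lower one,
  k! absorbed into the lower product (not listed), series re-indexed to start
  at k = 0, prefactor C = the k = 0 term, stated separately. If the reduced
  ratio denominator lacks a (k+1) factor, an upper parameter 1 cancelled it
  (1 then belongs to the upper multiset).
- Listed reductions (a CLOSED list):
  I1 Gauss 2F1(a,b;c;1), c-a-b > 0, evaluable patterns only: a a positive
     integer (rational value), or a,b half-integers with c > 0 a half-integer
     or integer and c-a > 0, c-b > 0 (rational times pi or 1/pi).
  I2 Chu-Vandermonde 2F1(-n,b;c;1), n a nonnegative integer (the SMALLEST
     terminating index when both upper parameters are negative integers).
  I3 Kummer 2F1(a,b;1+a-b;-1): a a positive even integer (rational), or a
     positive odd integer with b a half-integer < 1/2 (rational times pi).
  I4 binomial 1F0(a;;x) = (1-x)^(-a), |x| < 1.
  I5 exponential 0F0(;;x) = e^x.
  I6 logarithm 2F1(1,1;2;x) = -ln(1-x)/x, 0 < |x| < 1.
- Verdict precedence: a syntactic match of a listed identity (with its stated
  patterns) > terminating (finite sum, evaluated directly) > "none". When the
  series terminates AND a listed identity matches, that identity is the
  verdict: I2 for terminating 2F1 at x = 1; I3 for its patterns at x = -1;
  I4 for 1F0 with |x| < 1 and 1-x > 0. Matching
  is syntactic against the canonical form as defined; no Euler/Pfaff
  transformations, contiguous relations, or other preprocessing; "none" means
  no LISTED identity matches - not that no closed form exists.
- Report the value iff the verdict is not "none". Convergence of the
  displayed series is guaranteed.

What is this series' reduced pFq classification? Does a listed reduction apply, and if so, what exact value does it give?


This is -8/7 * 1F1(-2; -3/2; -5/9) in reduced canonical form. Verdict: terminating - the sum ends at index 2 because -2 is a negative integer; exact evaluation follows. Sum: -1304/1701.

The tell: from the first term -8/7: the lower running product (prefactor -8/7) is a rising factorial.
Step ratio: r(k) = (-5/9) * (k-2) / [(k-3/2) (k+1)] - poly over poly, x = (-5/9) from leading terms; C = -8/7 at k = 0.


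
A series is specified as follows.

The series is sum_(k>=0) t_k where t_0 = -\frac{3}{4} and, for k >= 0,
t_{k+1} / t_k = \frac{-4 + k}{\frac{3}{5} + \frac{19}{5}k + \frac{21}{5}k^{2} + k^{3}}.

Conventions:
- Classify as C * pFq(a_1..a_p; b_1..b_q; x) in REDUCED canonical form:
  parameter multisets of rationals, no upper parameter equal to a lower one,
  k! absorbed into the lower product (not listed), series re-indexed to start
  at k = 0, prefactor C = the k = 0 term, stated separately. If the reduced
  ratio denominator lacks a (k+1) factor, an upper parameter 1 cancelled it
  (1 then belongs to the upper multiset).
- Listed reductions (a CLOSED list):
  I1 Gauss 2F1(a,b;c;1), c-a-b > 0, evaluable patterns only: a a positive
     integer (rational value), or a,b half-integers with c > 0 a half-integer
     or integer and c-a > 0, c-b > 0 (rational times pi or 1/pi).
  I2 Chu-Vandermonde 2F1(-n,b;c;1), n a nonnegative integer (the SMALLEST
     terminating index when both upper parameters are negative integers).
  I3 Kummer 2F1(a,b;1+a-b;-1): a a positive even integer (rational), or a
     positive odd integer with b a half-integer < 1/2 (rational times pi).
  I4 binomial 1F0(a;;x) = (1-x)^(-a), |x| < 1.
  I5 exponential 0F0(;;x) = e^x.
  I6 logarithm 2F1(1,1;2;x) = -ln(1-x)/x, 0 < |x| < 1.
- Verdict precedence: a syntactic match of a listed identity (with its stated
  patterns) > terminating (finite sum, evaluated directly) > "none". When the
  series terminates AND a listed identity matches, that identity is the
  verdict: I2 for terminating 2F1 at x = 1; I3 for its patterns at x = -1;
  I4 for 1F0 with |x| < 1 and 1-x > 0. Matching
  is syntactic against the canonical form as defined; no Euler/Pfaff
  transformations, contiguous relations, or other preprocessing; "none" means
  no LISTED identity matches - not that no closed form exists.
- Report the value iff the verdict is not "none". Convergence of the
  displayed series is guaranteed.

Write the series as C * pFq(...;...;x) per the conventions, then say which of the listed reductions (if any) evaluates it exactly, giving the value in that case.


With C = -\frac{3}{4}: the canonical form is 1F2(-4; \frac{1}{5}, 3; 1). Verdict: terminating (-4 upstairs). 5 nonzero terms in all; added directly. Its exact value is \frac{281923}{101376}.

The tell: from the first term -\frac{3}{4}: roots of the ratio polynomials (prefactor -3/4) are the negated parameters.
Step ratio: r(k) = 1 * (k-4) / [(k+\frac{1}{5}) (k+3) (k+1)] - rational in k, leading ratio 1; with t_0 = -\frac{3}{4}, classification follows.


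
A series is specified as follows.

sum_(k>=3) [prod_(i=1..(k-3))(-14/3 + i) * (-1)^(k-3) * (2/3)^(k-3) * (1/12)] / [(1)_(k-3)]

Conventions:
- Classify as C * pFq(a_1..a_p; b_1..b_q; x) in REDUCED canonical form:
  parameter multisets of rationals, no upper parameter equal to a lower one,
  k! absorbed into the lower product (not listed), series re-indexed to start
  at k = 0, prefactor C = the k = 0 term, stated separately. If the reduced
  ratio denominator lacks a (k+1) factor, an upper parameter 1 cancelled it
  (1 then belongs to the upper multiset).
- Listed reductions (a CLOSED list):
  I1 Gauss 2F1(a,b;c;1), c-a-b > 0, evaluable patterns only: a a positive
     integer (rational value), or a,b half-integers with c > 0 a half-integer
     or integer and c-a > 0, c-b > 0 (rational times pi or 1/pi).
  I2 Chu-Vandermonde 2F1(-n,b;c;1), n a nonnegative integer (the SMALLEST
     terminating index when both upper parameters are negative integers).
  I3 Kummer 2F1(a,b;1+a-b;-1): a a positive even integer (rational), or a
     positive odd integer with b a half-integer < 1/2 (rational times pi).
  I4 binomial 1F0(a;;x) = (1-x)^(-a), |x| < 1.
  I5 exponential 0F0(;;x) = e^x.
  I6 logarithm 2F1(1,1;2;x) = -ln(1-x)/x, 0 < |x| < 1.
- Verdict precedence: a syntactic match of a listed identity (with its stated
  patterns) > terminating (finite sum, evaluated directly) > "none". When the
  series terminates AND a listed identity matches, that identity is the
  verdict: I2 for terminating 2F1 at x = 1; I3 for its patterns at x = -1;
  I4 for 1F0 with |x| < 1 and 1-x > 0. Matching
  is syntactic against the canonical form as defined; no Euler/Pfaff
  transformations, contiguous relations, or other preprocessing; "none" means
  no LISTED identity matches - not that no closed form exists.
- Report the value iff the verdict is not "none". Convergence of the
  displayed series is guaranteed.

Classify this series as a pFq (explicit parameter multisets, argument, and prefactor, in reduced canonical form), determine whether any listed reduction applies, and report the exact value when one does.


Classification (C = 1/12): 1F0 with upper {-11/3}, lower {-}, argument x = -2/3. Verdict (x = -2/3): binomial (I4) applies (the 1F0 binomial series: exponent 11/3, x = -2/3). Sum: (1/12) * (5/3)^(11/3).

Key step: with t_0 = 1/12, the (-1)^k factor (C = 1/12) folds into the argument's sign.
Ratio: r(k) = (-2/3) * (k-11/3) / [(k+1)] - rational in k. x = (-2/3); t_0 = 1/12; negate the roots.


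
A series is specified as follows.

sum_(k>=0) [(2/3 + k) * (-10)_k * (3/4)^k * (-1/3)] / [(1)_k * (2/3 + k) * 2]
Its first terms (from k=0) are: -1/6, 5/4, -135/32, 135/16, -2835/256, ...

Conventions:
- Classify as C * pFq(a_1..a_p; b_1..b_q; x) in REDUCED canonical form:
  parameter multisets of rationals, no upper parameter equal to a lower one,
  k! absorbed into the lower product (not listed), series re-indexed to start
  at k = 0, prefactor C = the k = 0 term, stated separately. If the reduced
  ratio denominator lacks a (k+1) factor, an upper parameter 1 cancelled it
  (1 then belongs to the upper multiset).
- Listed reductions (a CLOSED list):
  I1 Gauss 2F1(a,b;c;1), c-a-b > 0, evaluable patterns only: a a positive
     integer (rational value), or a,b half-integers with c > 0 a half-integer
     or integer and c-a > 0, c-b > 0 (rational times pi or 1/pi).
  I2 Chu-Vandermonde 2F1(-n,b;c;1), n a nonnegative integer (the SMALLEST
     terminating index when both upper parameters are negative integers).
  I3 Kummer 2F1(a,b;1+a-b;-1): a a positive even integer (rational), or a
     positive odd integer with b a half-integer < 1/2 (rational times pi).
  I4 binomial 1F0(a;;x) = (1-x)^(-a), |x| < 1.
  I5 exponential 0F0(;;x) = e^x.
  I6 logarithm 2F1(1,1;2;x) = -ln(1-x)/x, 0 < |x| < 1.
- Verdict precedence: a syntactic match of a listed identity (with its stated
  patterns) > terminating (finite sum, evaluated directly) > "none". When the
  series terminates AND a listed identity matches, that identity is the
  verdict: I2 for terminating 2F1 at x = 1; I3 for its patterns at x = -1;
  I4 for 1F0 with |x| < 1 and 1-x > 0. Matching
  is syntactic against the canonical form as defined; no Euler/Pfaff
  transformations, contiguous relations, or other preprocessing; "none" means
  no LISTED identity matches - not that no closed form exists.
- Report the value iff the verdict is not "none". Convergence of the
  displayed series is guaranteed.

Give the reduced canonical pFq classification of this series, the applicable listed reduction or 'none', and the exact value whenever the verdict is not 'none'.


Canonical form: C = -1/6 times 1F0 with upper {-10}, lower {-}, x = 3/4. Verdict: the binomial series (I4) applies (the 1F0 binomial series: exponent 10, x = 3/4). Sum: -1/6291456.

First insight: x = (3/4) and (1)_k (C = -1/6) is k! itself.
Consecutive-term ratio: r(k) = (3/4) * (k-10) / [(k+1)] - poly over poly, x = (3/4) from leading terms; C = -1/6 at k = 0.


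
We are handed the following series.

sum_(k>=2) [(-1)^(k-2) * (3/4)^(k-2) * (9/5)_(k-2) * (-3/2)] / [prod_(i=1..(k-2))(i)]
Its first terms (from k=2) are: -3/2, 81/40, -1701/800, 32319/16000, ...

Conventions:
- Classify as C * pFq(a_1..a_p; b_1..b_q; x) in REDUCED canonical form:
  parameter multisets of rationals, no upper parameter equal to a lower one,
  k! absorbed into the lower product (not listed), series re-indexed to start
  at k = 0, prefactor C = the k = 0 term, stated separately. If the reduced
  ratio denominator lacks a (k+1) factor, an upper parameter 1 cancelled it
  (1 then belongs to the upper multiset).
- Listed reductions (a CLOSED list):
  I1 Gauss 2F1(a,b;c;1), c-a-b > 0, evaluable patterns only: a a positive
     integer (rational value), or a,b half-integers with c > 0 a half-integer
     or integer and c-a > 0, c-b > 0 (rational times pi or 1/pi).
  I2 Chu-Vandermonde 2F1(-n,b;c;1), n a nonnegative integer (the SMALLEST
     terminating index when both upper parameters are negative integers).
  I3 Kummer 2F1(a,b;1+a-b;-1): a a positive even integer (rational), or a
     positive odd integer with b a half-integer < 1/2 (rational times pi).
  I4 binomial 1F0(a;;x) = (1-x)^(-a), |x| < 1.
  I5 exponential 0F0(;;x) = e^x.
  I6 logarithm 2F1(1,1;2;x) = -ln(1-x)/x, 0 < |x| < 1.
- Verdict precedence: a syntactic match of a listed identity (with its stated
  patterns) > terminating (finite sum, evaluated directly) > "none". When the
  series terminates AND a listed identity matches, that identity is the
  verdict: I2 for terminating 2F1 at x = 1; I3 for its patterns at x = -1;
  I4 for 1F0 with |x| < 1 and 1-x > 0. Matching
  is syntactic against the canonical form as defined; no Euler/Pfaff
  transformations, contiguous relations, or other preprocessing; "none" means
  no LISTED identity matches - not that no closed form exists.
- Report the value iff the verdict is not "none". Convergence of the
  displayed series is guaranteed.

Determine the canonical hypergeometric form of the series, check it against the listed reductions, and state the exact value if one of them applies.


This is -3/2 * 1F0(9/5; -; -3/4) in reduced canonical form. Verdict at x = -3/4: the binomial series (I4) matches (the 1F0 binomial series: exponent -9/5, x = -3/4). Its exact value is (-3/2) * (7/4)^(-9/5).

The tell: x = (-3/4) and the product of the first k integers (C = -3/2, x = -3/4) is k!.
Adjacent-term ratio: r(k) = (-3/4) * (k+9/5) / [(k+1)] - poly over poly, x = (-3/4) from leading terms; C = -3/2 at k = 0.


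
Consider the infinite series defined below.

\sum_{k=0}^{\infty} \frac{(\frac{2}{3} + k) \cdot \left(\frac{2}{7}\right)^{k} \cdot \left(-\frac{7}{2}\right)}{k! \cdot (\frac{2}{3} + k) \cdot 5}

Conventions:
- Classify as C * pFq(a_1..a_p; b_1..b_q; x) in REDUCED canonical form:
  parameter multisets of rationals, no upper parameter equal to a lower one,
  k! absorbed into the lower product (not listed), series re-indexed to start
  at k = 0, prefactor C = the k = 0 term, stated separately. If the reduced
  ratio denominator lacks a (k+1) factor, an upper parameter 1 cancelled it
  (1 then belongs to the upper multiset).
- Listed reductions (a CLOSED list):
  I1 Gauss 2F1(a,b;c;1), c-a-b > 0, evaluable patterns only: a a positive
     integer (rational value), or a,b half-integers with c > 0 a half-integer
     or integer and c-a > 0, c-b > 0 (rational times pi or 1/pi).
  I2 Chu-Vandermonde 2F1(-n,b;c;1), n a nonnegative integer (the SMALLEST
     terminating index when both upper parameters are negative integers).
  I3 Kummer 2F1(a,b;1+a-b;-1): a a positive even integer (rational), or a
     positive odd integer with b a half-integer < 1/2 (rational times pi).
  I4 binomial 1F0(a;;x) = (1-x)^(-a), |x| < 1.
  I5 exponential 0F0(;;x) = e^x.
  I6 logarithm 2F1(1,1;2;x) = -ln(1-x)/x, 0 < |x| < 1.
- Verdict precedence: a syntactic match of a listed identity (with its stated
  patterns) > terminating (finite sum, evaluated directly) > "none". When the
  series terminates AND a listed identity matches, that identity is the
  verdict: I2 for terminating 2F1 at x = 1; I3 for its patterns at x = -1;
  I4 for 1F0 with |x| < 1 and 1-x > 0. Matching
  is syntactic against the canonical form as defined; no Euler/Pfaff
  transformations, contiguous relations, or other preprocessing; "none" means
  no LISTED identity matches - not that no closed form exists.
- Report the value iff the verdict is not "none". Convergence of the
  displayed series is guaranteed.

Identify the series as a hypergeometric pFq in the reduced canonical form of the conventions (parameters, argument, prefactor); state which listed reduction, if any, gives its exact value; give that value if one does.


This is -\frac{7}{10} * 0F0(-; -; \frac{2}{7}) in reduced canonical form. Verdict (x = \frac{2}{7}): the I5 exponential reduction applies (the 0F0 exponential series at x = \frac{2}{7}). Sum: \left(-\frac{7}{10}\right) \cdot e^{\frac{2}{7}}.

Key step: t_0 = -\frac{7}{10} here, and striking the common factor k + 2/3 reduces the term (C = -7/10).
Term ratio: r(k) = \frac{2}{7} * 1 / [(k+1)] - rational in k, leading ratio \frac{2}{7}; with t_0 = -\frac{7}{10}, classification follows.


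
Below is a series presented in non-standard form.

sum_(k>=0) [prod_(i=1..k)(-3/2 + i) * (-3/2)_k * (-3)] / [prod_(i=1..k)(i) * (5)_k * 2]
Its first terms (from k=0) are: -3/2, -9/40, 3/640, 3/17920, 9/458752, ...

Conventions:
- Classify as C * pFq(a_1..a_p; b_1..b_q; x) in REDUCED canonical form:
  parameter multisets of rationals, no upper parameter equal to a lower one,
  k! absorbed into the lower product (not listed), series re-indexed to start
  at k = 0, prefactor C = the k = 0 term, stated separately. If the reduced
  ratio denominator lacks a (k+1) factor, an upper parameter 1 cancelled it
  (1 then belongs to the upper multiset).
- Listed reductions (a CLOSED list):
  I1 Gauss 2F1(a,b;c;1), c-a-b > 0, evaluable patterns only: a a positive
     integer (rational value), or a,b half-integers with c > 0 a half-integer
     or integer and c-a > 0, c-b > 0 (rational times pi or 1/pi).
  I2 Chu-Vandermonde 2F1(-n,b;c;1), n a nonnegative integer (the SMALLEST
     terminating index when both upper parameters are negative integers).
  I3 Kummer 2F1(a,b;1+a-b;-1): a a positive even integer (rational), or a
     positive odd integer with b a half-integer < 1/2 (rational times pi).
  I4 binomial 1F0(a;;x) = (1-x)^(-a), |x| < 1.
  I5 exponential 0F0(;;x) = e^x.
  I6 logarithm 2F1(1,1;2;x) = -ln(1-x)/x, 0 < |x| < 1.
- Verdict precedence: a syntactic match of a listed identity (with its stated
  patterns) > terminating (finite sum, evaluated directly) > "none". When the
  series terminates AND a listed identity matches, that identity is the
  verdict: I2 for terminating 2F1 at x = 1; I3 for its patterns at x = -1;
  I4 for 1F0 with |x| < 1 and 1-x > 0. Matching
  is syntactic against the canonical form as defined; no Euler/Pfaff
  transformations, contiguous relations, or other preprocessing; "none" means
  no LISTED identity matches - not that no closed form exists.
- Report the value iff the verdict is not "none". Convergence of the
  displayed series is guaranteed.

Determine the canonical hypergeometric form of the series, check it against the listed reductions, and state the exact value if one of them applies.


The series (x = 1) is 2F1: upper {-3/2, -1/2}, lower {5}, prefactor -3/2. Verdict: Gauss (I1, half-integer pattern) matches (x = 1; upper {-3/2, -1/2} half-integers, c = 5 in the evaluable pattern). Exact value: (-131072/24255) / pi.

Key observation: x = 1 and the running product (C = -3/2, x = 1) telescopes to a rising factorial.
Ratio: r(k) = 1 * (k-3/2) (k-1/2) / [(k+5) (k+1)] - poly over poly, x = 1 from leading terms; C = -3/2 at k = 0.


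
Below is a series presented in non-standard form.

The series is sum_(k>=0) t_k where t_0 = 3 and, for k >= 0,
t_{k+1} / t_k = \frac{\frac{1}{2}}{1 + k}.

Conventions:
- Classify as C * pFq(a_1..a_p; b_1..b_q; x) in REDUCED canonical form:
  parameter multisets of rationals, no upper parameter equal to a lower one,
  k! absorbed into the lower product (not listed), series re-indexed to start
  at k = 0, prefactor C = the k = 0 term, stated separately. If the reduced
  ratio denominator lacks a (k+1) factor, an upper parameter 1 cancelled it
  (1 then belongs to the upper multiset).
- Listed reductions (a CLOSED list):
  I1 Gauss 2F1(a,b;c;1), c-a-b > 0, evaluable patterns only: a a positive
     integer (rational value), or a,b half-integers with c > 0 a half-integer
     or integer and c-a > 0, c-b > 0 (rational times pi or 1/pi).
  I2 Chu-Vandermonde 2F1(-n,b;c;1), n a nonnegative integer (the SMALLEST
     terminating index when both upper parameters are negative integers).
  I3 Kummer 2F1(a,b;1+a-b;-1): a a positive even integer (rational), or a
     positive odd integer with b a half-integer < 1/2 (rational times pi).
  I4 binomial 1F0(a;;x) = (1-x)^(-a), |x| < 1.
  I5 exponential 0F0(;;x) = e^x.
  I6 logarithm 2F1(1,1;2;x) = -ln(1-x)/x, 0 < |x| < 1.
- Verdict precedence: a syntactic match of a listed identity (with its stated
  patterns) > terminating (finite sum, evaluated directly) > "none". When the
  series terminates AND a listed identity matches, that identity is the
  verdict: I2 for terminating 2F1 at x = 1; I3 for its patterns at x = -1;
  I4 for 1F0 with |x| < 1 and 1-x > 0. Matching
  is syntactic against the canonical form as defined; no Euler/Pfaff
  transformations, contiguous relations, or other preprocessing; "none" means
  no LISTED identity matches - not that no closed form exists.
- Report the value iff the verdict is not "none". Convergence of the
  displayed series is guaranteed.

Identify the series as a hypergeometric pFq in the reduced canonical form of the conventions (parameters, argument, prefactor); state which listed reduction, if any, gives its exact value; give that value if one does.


The series (x = \frac{1}{2}) is 0F0: upper {-}, lower {-}, prefactor 3. Verdict: the exponential series (I5) applies (the 0F0 exponential series at x = \frac{1}{2}). Sum: 3 \cdot e^{\frac{1}{2}}.

Key observation: x = \frac{1}{2} and factor the ratio over Q (C = 3, x = 1/2): negated roots = parameters.
Step ratio: r(k) = \frac{1}{2} * 1 / [(k+1)] - rational in k, leading ratio \frac{1}{2}; with t_0 = 3, classification follows.


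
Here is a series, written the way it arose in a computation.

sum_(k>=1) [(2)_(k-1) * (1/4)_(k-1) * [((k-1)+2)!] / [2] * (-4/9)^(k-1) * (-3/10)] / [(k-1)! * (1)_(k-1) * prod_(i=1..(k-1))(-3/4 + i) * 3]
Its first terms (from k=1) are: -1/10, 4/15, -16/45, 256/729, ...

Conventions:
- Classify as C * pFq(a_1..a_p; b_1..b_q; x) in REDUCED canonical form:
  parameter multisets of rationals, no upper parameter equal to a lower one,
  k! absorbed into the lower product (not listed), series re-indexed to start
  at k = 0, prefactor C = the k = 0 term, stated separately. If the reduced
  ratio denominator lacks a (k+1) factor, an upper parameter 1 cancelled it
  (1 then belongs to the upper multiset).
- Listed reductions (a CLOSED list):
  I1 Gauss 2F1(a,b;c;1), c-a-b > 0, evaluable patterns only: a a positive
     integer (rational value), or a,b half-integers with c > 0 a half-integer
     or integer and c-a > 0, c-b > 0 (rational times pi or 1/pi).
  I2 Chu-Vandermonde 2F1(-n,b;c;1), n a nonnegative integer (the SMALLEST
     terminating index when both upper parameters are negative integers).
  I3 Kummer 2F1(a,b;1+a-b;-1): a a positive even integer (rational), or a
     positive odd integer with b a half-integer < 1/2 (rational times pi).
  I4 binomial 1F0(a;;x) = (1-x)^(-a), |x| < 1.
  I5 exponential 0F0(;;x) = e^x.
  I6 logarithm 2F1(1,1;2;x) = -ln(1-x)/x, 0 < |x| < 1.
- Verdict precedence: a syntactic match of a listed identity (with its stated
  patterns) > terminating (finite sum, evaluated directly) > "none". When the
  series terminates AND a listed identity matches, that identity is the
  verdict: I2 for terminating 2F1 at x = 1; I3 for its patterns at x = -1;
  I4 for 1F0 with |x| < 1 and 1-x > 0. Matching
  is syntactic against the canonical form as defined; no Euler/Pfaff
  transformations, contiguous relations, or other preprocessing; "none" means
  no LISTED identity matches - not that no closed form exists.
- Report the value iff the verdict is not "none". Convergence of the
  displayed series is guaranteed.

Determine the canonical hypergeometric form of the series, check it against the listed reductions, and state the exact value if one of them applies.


With C = -1/10: the canonical form is 2F1(2, 3; 1; -4/9). Verdict: none here - no I1-I6 shape fits x = -4/9 with lower {1}.

Key observation: from the first term -1/10: the constant factors (C = -1/10) combine into one prefactor.
Consecutive-term ratio: r(k) = (-4/9) * (k+2) (k+3) / [(k+1) (k+1)] - rational; roots negated = parameters, x = (-4/9), C = -1/10.
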